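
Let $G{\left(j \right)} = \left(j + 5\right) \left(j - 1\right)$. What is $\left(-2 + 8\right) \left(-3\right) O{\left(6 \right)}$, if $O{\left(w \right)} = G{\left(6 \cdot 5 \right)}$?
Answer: $-18270$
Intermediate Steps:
$G{\left(j \right)} = \left(-1 + j\right) \left(5 + j\right)$ ($G{\left(j \right)} = \left(5 + j\right) \left(-1 + j\right) = \left(-1 + j\right) \left(5 + j\right)$)
$O{\left(w \right)} = 1015$ ($O{\left(w \right)} = -5 + \left(6 \cdot 5\right)^{2} + 4 \cdot 6 \cdot 5 = -5 + 30^{2} + 4 \cdot 30 = -5 + 900 + 120 = 1015$)
$\left(-2 + 8\right) \left(-3\right) O{\left(6 \right)} = \left(-2 + 8\right) \left(-3\right) 1015 = 6 \left(-3\right) 1015 = \left(-18\right) 1015 = -18270$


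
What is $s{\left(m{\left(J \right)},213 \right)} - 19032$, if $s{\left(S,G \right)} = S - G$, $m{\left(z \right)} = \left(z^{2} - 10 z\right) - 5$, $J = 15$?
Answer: $-19175$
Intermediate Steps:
$m{\left(z \right)} = -5 + z^{2} - 10 z$
$s{\left(m{\left(J \right)},213 \right)} - 19032 = \left(\left(-5 + 15^{2} - 150\right) - 213\right) - 19032 = \left(\left(-5 + 225 - 150\right) - 213\right) - 19032 = \left(70 - 213\right) - 19032 = -143 - 19032 = -19175$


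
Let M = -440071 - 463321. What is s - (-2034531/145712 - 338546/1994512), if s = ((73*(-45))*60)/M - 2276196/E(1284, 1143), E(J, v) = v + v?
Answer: -2106931858376037785/2146949531394864 ≈ -981.36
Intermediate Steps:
E(J, v) = 2*v
M = -903392
s = -85660278593/86048088 (s = ((73*(-45))*60)/(-903392) - 2276196/(2*1143) = -3285*60*(-1/903392) - 2276196/2286 = -197100*(-1/903392) - 2276196*1/2286 = 49275/225848 - 379366/381 = -85660278593/86048088 ≈ -995.49)
s - (-2034531/145712 - 338546/1994512) = -85660278593/86048088 - (-2034531/145712 - 338546/1994512) = -85660278593/86048088 - (-2034531*1/145712 - 338546*1/1994512) = -85660278593/86048088 - (-2034531/145712 - 13021/76712) = -85660278593/86048088 - 1*(-19746282253/1397232368) = -85660278593/86048088 + 19746282253/1397232368 = -2106931858376037785/2146949531394864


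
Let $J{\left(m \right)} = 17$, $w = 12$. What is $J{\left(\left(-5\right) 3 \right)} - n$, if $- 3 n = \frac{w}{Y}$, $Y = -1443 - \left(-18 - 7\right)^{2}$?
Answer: $\frac{8788}{517} \approx 16.998$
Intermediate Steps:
$Y = -2068$ ($Y = -1443 - \left(-25\right)^{2} = -1443 - 625 = -2068$)
$n = \frac{1}{517}$ ($n = - \frac{12 \frac{1}{-2068}}{3} = - \frac{12 \left(- \frac{1}{2068}\right)}{3} = \left(- \frac{1}{3}\right) \left(- \frac{3}{517}\right) = \frac{1}{517} \approx 0.0019342$)
$J{\left(\left(-5\right) 3 \right)} - n = 17 - \frac{1}{517} = \frac{8788}{517}$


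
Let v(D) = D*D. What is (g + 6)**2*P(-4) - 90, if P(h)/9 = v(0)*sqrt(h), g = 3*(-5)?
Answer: -90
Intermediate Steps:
v(D) = D**2
g = -15
P(h) = 0 (P(h) = 9*(0**2*sqrt(h)) = 9*(0*sqrt(h)) = 9*0 = 0)
(g + 6)**2*P(-4) - 90 = (-15 + 6)**2*0 - 90 = (-9)**2*0 - 90 = 81*0 - 90 = 0 - 90 = -90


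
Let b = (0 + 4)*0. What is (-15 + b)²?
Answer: 225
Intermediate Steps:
b = 0 (b = 4*0 = 0)
(-15 + b)² = (-15 + 0)² = (-15)² = 225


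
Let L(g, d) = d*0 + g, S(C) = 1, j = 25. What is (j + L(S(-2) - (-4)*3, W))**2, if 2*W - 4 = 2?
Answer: 1444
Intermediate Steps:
W = 3 (W = 2 + (1/2)*2 = 2 + 1 = 3)
L(g, d) = g (L(g, d) = 0 + g = g)
(j + L(S(-2) - (-4)*3, W))**2 = (25 + (1 - (-4)*3))**2 = (25 + (1 - 1*(-12)))**2 = (25 + (1 + 12))**2 = (25 + 13)**2 = 38**2 = 1444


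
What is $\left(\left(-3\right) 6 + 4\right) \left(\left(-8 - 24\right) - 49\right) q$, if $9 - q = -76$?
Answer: $96390$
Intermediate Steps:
$q = 85$ ($q = 9 - -76 = 9 + 76 = 85$)
$\left(\left(-3\right) 6 + 4\right) \left(\left(-8 - 24\right) - 49\right) q = \left(\left(-3\right) 6 + 4\right) \left(\left(-8 - 24\right) - 49\right) 85 = \left(-18 + 4\right) \left(\left(-8 - 24\right) - 49\right) 85 = - 14 \left(-32 - 49\right) 85 = \left(-14\right) \left(-81\right) 85 = 1134 \cdot 85 = 96390$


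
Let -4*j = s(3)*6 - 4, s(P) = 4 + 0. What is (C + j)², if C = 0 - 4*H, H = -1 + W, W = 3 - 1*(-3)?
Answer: 625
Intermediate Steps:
s(P) = 4
W = 6 (W = 3 + 3 = 6)
j = -5 (j = -(4*6 - 4)/4 = -(24 - 4)/4 = -¼*20 = -5)
H = 5 (H = -1 + 6 = 5)
C = -20 (C = 0 - 4*5 = 0 - 20 = -20)
(C + j)² = (-20 - 5)² = (-25)² = 625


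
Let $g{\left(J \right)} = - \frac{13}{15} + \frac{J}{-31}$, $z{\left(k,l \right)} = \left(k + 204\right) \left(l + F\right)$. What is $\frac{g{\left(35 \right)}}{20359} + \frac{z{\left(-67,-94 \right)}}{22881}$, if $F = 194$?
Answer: $\frac{14408419548}{24068104415} \approx 0.59865$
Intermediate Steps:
$z{\left(k,l \right)} = \left(194 + l\right) \left(204 + k\right)$ ($z{\left(k,l \right)} = \left(k + 204\right) \left(l + 194\right) = \left(204 + k\right) \left(194 + l\right) = \left(194 + l\right) \left(204 + k\right)$)
$g{\left(J \right)} = - \frac{13}{15} - \frac{J}{31}$ ($g{\left(J \right)} = \left(-13\right) \frac{1}{15} + J \left(- \frac{1}{31}\right) = - \frac{13}{15} - \frac{J}{31}$)
$\frac{g{\left(35 \right)}}{20359} + \frac{z{\left(-67,-94 \right)}}{22881} = \frac{- \frac{13}{15} - \frac{35}{31}}{20359} + \frac{39576 + 194 \left(-67\right) + 204 \left(-94\right) - -6298}{22881} = \left(- \frac{13}{15} - \frac{35}{31}\right) \frac{1}{20359} + \left(39576 - 12998 - 19176 + 6298\right) \frac{1}{22881} = \left(- \frac{928}{465}\right) \frac{1}{20359} + 13700 \cdot \frac{1}{22881} = - \frac{928}{9466935} + \frac{13700}{22881} = \frac{14408419548}{24068104415}$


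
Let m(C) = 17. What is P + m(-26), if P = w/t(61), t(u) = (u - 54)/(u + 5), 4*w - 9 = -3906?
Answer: -128363/14 ≈ -9168.8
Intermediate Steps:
w = -3897/4 (w = 9/4 + (¼)*(-3906) = 9/4 - 1953/2 = -3897/4 ≈ -974.25)
t(u) = (-54 + u)/(5 + u)
P = -128601/14 (P = -3897*(5 + 61)/(-54 + 61)/4 = -3897/(4*(7/66)) = -3897/(4*((1/66)*7)) = -3897/(4*7/66) = -3897/4*66/7 = -128601/14 ≈ -9185.8)
P + m(-26) = -128601/14 + 17 = -128363/14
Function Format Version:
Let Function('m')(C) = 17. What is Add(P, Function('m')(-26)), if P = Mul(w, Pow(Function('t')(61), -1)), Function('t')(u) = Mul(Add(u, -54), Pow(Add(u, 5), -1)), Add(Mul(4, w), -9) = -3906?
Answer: Rational(-128363, 14) ≈ -9168.8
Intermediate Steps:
w = Rational(-3897, 4) (w = Add(Rational(9, 4), Mul(Rational(1, 4), -3906)) = Add(Rational(9, 4), Rational(-1953, 2)) = Rational(-3897, 4) ≈ -974.25)
Function('t')(u) = Mul(Pow(Add(5, u), -1), Add(-54, u)) (Function('t')(u) = Mul(Add(-54, u), Pow(Add(5, u), -1)) = Mul(Pow(Add(5, u), -1), Add(-54, u)))
P = Rational(-128601, 14) (P = Mul(Rational(-3897, 4), Pow(Mul(Pow(Add(5, 61), -1), Add(-54, 61)), -1)) = Mul(Rational(-3897, 4), Pow(Mul(Pow(66, -1), 7), -1)) = Mul(Rational(-3897, 4), Pow(Mul(Rational(1, 66), 7), -1)) = Mul(Rational(-3897, 4), Pow(Rational(7, 66), -1)) = Mul(Rational(-3897, 4), Rational(66, 7)) = Rational(-128601, 14) ≈ -9185.8)
Add(P, Function('m')(-26)) = Add(Rational(-128601, 14), 17) = Rational(-128363, 14)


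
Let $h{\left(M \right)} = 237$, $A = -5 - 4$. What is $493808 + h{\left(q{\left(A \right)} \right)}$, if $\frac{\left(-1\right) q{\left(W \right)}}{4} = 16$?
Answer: $494045$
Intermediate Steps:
$A = -9$
$q{\left(W \right)} = -64$ ($q{\left(W \right)} = \left(-4\right) 16 = -64$)
$493808 + h{\left(q{\left(A \right)} \right)} = 493808 + 237 = 494045$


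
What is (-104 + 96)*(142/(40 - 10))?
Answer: -568/15 ≈ -37.867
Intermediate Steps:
(-104 + 96)*(142/(40 - 10)) = -1136/30 = -8*71/15 = -568/15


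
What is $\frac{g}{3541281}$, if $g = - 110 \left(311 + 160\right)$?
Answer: $- \frac{17270}{1180427} \approx -0.01463$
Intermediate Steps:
$g = -51810$ ($g = \left(-110\right) 471 = -51810$)
$\frac{g}{3541281} = - \frac{51810}{3541281} = \left(-51810\right) \frac{1}{3541281} = - \frac{17270}{1180427}$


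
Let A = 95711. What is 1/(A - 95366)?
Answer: 1/345 ≈ 0.0028986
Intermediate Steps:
1/(A - 95366) = 1/(95711 - 95366) = 1/345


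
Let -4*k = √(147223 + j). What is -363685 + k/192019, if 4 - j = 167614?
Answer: -363685 - I*√20387/768076 ≈ -3.6369e+5 - 0.0001859*I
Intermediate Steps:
j = -167610 (j = 4 - 1*167614 = 4 - 167614 = -167610)
k = -I*√20387/4 (k = -√(147223 - 167610)/4 = -I*√20387/4 ≈ -35.696*I)
-363685 + k/192019 = -363685 - I*√20387/4/192019 = -363685 - I*√20387/4*(1/192019) = -363685 - I*√20387/768076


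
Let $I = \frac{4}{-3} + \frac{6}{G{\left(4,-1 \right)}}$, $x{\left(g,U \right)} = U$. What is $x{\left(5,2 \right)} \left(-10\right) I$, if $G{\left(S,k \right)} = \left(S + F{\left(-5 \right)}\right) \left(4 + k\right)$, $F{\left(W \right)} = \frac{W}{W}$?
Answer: $\frac{56}{3} \approx 18.667$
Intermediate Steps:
$F{\left(W \right)} = 1$
$G{\left(S,k \right)} = \left(1 + S\right) \left(4 + k\right)$ ($G{\left(S,k \right)} = \left(S + 1\right) \left(4 + k\right) = \left(1 + S\right) \left(4 + k\right)$)
$I = - \frac{14}{15}$ ($I = \frac{4}{-3} + \frac{6}{4 - 1 + 4 \cdot 4 + 4 \left(-1\right)} = 4 \left(- \frac{1}{3}\right) + \frac{6}{4 - 1 + 16 - 4} = - \frac{4}{3} + \frac{6}{15} = - \frac{4}{3} + 6 \cdot \frac{1}{15} = - \frac{4}{3} + \frac{2}{5} = - \frac{14}{15} \approx -0.93333$)
$x{\left(5,2 \right)} \left(-10\right) I = 2 \left(-10\right) \left(- \frac{14}{15}\right) = \left(-20\right) \left(- \frac{14}{15}\right) = \frac{56}{3}$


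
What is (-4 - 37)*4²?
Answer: -656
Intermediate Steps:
(-4 - 37)*4² = -41*16 = -656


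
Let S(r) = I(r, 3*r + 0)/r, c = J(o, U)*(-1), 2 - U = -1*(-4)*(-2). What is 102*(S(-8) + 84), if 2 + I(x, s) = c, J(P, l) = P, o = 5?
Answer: 34629/4 ≈ 8657.3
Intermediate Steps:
U = 10 (U = 2 - (-1*(-4))*(-2) = 2 - 4*(-2) = 2 - 1*(-8) = 2 + 8 = 10)
c = -5 (c = 5*(-1) = -5)
I(x, s) = -7 (I(x, s) = -2 - 5 = -7)
S(r) = -7/r
102*(S(-8) + 84) = 102*(-7/(-8) + 84) = 102*(-7*(-⅛) + 84) = 102*(7/8 + 84) = 102*(679/8) = 34629/4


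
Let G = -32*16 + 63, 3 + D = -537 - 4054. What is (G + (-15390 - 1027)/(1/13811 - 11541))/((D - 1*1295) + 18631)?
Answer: -71340609563/2030982420500 ≈ -0.035126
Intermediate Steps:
D = -4594 (D = -3 + (-537 - 4054) = -3 - 4591 = -4594)
G = -449 (G = -512 + 63 = -449)
(G + (-15390 - 1027)/(1/13811 - 11541))/((D - 1*1295) + 18631) = (-449 + (-15390 - 1027)/(1/13811 - 11541))/((-4594 - 1*1295) + 18631) = (-449 - 16417/(1/13811 - 11541))/((-4594 - 1295) + 18631) = (-449 - 16417/(-159392750/13811))/(-5889 + 18631) = (-449 - 16417*(-13811/159392750))/12742 = (-449 + 226735187/159392750)*(1/12742) = -71340609563/159392750*1/12742 = -71340609563/2030982420500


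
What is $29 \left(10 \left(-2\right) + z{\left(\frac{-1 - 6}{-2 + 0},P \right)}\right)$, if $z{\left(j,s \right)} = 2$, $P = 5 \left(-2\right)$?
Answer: $-522$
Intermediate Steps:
$P = -10$
$29 \left(10 \left(-2\right) + z{\left(\frac{-1 - 6}{-2 + 0},P \right)}\right) = 29 \left(10 \left(-2\right) + 2\right) = 29 \left(-20 + 2\right) = 29 \left(-18\right) = -522$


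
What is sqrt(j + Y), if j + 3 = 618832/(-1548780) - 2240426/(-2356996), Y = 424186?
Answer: sqrt(88322428935387491311570511910)/456308533110 ≈ 651.29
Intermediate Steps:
j = -1117507795379/456308533110 (j = -3 + (618832/(-1548780) - 2240426/(-2356996)) = -3 + (618832*(-1/1548780) - 2240426*(-1/2356996)) = -3 + (-154708/387195 + 1120213/1178498) = -3 + 251417803951/456308533110 = -1117507795379/456308533110 ≈ -2.4490)
sqrt(j + Y) = sqrt(-1117507795379/456308533110 + 424186) = sqrt(193558573918003081/456308533110) = sqrt(88322428935387491311570511910)/456308533110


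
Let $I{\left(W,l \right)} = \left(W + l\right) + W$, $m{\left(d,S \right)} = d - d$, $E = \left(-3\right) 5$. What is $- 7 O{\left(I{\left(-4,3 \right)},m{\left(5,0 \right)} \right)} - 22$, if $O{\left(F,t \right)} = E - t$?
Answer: $83$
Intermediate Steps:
$E = -15$
$m{\left(d,S \right)} = 0$
$I{\left(W,l \right)} = l + 2 W$
$O{\left(F,t \right)} = -15 - t$
$- 7 O{\left(I{\left(-4,3 \right)},m{\left(5,0 \right)} \right)} - 22 = - 7 \left(-15 - 0\right) - 22 = - 7 \left(-15 + 0\right) - 22 = \left(-7\right) \left(-15\right) - 22 = 105 - 22 = 83$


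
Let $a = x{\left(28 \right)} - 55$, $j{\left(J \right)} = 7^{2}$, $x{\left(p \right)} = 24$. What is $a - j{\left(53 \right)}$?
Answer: $-80$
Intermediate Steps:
$j{\left(J \right)} = 49$
$a = -31$ ($a = 24 - 55 = -31$)
$a - j{\left(53 \right)} = -31 - 49 = -80$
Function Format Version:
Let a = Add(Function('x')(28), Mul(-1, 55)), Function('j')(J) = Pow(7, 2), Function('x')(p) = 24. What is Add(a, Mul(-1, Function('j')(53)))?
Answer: -80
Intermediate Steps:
Function('j')(J) = 49
a = -31 (a = Add(24, Mul(-1, 55)) = Add(24, -55) = -31)
Add(a, Mul(-1, Function('j')(53))) = Add(-31, Mul(-1, 49)) = Add(-31, -49) = -80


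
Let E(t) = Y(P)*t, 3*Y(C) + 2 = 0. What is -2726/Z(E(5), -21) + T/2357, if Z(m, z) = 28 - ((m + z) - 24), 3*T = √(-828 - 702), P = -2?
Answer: -8178/229 + I*√170/2357 ≈ -35.712 + 0.0055318*I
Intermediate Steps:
Y(C) = -⅔ (Y(C) = -⅔ + (⅓)*0 = -⅔ + 0 = -⅔)
E(t) = -2*t/3
T = I*√170 (T = √(-828 - 702)/3 = √(-1530)/3 = (3*I*√170)/3 = I*√170 ≈ 13.038*I)
Z(m, z) = 52 - m - z (Z(m, z) = 28 - (-24 + m + z) = 28 + (24 - m - z) = 52 - m - z)
-2726/Z(E(5), -21) + T/2357 = -2726/(52 - (-2)*5/3 - 1*(-21)) + (I*√170)/2357 = -2726/(52 - 1*(-10/3) + 21) + (I*√170)*(1/2357) = -2726/(52 + 10/3 + 21) + I*√170/2357 = -2726/229/3 + I*√170/2357 = -2726*3/229 + I*√170/2357 = -8178/229 + I*√170/2357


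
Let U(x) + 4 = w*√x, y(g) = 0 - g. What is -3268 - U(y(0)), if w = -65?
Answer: -3264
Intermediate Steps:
y(g) = -g
U(x) = -4 - 65*√x
-3268 - U(y(0)) = -3268 - (-4 - 65*√(-1*0)) = -3268 - (-4 - 65*√0) = -3268 - (-4 - 65*0) = -3268 - (-4 + 0) = -3268 - 1*(-4) = -3268 + 4 = -3264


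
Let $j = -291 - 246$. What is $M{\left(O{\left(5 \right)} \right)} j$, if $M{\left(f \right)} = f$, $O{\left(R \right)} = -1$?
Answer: $537$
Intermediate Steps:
$j = -537$ ($j = -291 - 246 = -537$)
$M{\left(O{\left(5 \right)} \right)} j = \left(-1\right) \left(-537\right) = 537$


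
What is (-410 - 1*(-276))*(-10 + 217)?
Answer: -27738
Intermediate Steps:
(-410 - 1*(-276))*(-10 + 217) = (-410 + 276)*207 = -134*207 = -27738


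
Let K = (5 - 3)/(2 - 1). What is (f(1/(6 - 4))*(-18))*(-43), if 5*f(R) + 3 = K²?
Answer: 774/5 ≈ 154.80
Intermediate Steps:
K = 2 (K = 2/1 = 2*1 = 2)
f(R) = ⅕ (f(R) = -⅗ + (⅕)*2² = -⅗ + (⅕)*4 = -⅗ + ⅘ = ⅕)
(f(1/(6 - 4))*(-18))*(-43) = ((⅕)*(-18))*(-43) = -18/5*(-43) = 774/5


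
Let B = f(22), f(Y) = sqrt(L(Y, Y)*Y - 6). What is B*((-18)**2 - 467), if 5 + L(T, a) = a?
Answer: -572*sqrt(23) ≈ -2743.2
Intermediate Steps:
L(T, a) = -5 + a
f(Y) = sqrt(-6 + Y*(-5 + Y)) (f(Y) = sqrt((-5 + Y)*Y - 6) = sqrt(Y*(-5 + Y) - 6) = sqrt(-6 + Y*(-5 + Y)))
B = 4*sqrt(23) (B = sqrt(-6 + 22*(-5 + 22)) = sqrt(-6 + 22*17) = sqrt(-6 + 374) = sqrt(368) = 4*sqrt(23) ≈ 19.183)
B*((-18)**2 - 467) = (4*sqrt(23))*((-18)**2 - 467) = (4*sqrt(23))*(324 - 467) = (4*sqrt(23))*(-143) = -572*sqrt(23)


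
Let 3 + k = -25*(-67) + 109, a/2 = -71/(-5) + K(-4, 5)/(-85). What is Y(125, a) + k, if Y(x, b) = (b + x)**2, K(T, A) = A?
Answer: 182622566/7225 ≈ 25276.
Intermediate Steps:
a = 2404/85 (a = 2*(-71/(-5) + 5/(-85)) = 2*(-71*(-1/5) + 5*(-1/85)) = 2*(71/5 - 1/17) = 2*(1202/85) = 2404/85 ≈ 28.282)
k = 1781 (k = -3 + (-25*(-67) + 109) = -3 + (1675 + 109) = -3 + 1784 = 1781)
Y(125, a) + k = (2404/85 + 125)**2 + 1781 = (13029/85)**2 + 1781 = 169754841/7225 + 1781 = 182622566/7225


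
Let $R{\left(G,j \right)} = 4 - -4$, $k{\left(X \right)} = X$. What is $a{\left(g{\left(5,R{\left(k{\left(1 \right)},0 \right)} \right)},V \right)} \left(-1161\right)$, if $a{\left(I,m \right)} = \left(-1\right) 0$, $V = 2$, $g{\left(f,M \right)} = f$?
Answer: $0$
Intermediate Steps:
$R{\left(G,j \right)} = 8$ ($R{\left(G,j \right)} = 4 + 4 = 8$)
$a{\left(I,m \right)} = 0$
$a{\left(g{\left(5,R{\left(k{\left(1 \right)},0 \right)} \right)},V \right)} \left(-1161\right) = 0 \left(-1161\right) = 0$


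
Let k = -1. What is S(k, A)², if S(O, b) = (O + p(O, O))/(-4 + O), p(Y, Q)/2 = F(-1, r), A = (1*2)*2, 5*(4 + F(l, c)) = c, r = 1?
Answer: 1849/625 ≈ 2.9584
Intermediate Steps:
F(l, c) = -4 + c/5
A = 4 (A = 2*2 = 4)
p(Y, Q) = -38/5 (p(Y, Q) = 2*(-4 + (⅕)*1) = 2*(-4 + ⅕) = 2*(-19/5) = -38/5)
S(O, b) = (-38/5 + O)/(-4 + O) (S(O, b) = (O - 38/5)/(-4 + O) = (-38/5 + O)/(-4 + O))
S(k, A)² = ((-38/5 - 1)/(-4 - 1))² = (-43/5/(-5))² = (-⅕*(-43/5))² = (43/25)² = 1849/625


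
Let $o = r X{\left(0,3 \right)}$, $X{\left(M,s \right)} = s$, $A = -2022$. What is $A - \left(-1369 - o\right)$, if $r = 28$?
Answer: $-569$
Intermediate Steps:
$o = 84$ ($o = 28 \cdot 3 = 84$)
$A - \left(-1369 - o\right) = -2022 - \left(-1369 - 84\right) = -2022 - -1453 = -2022 + 1453 = -569$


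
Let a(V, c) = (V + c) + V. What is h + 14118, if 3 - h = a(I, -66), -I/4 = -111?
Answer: 13299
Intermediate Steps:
I = 444 (I = -4*(-111) = 444)
a(V, c) = c + 2*V
h = -819 (h = 3 - (-66 + 2*444) = 3 - (-66 + 888) = 3 - 1*822 = 3 - 822 = -819)
h + 14118 = -819 + 14118 = 13299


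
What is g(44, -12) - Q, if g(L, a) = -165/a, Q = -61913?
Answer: 247707/4 ≈ 61927.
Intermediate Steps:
g(44, -12) - Q = -165/(-12) - 1*(-61913) = -165*(-1/12) + 61913 = 55/4 + 61913 = 247707/4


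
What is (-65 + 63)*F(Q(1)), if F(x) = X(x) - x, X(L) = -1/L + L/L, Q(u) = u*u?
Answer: 2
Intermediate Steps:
Q(u) = u²
X(L) = 1 - 1/L (X(L) = -1/L + 1 = 1 - 1/L)
F(x) = -x + (-1 + x)/x (F(x) = (-1 + x)/x - x = -x + (-1 + x)/x)
(-65 + 63)*F(Q(1)) = (-65 + 63)*(1 - 1*1² - 1/(1²)) = -2*(1 - 1*1 - 1/1) = -2*(1 - 1 - 1*1) = -2*(1 - 1 - 1) = -2*(-1) = 2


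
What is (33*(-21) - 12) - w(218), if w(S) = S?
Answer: -923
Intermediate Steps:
(33*(-21) - 12) - w(218) = (33*(-21) - 12) - 1*218 = (-693 - 12) - 218 = -705 - 218 = -923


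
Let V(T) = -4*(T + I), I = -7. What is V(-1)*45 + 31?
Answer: 1471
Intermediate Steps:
V(T) = 28 - 4*T (V(T) = -4*(T - 7) = -4*(-7 + T) = 28 - 4*T)
V(-1)*45 + 31 = (28 - 4*(-1))*45 + 31 = (28 + 4)*45 + 31 = 32*45 + 31 = 1440 + 31 = 1471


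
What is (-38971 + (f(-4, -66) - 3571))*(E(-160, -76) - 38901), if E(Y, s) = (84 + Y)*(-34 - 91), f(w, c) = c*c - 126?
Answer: 1126411112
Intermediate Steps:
f(w, c) = -126 + c² (f(w, c) = c² - 126 = -126 + c²)
E(Y, s) = -10500 - 125*Y (E(Y, s) = (84 + Y)*(-125) = -10500 - 125*Y)
(-38971 + (f(-4, -66) - 3571))*(E(-160, -76) - 38901) = (-38971 + ((-126 + (-66)²) - 3571))*((-10500 - 125*(-160)) - 38901) = (-38971 + ((-126 + 4356) - 3571))*((-10500 + 20000) - 38901) = (-38971 + (4230 - 3571))*(9500 - 38901) = (-38971 + 659)*(-29401) = -38312*(-29401) = 1126411112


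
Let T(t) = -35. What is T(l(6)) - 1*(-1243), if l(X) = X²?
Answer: 1208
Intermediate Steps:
T(l(6)) - 1*(-1243) = -35 - 1*(-1243) = -35 + 1243 = 1208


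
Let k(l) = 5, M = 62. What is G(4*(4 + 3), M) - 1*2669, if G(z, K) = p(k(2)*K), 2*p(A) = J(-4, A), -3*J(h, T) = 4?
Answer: -8009/3 ≈ -2669.7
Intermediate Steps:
J(h, T) = -4/3 (J(h, T) = -⅓*4 = -4/3)
p(A) = -⅔ (p(A) = (½)*(-4/3) = -⅔)
G(z, K) = -⅔
G(4*(4 + 3), M) - 1*2669 = -⅔ - 1*2669 = -⅔ - 2669 = -8009/3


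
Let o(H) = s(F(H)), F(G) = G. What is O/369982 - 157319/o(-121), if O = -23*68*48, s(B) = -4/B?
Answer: -3521414644753/739964 ≈ -4.7589e+6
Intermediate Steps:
o(H) = -4/H
O = -75072 (O = -1564*48 = -75072)
O/369982 - 157319/o(-121) = -75072/369982 - 157319/((-4/(-121))) = -75072*1/369982 - 157319/((-4*(-1/121))) = -37536/184991 - 157319/4/121 = -37536/184991 - 157319*121/4 = -37536/184991 - 19035599/4 = -3521414644753/739964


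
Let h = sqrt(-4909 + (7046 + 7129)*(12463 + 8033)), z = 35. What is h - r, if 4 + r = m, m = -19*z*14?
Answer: 9314 + sqrt(290525891) ≈ 26359.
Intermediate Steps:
m = -9310 (m = -19*35*14 = -665*14 = -9310)
h = sqrt(290525891) (h = sqrt(-4909 + 14175*20496) = sqrt(-4909 + 290530800) = sqrt(290525891) ≈ 17045.)
r = -9314 (r = -4 - 9310 = -9314)
h - r = sqrt(290525891) - 1*(-9314) = sqrt(290525891) + 9314 = 9314 + sqrt(290525891)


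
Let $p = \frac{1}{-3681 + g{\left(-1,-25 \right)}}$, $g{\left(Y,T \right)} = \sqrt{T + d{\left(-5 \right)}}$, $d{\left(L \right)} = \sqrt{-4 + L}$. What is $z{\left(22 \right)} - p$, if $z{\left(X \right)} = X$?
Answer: $22 + \frac{1}{3681 - \sqrt{-25 + 3 i}} \approx 22.0 + 3.6973 \cdot 10^{-7} i$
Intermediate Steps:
$g{\left(Y,T \right)} = \sqrt{T + 3 i}$ ($g{\left(Y,T \right)} = \sqrt{T + \sqrt{-4 - 5}} = \sqrt{T + \sqrt{-9}} = \sqrt{T + 3 i}$)
$p = \frac{1}{-3681 + \sqrt{-25 + 3 i}} \approx -0.00027169 - 3.7 \cdot 10^{-7} i$
$z{\left(22 \right)} - p = 22 - - \frac{1}{3681 - \sqrt{-25 + 3 i}} = 22 + \frac{1}{3681 - \sqrt{-25 + 3 i}}$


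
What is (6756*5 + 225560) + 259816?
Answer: 519156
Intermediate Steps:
(6756*5 + 225560) + 259816 = (33780 + 225560) + 259816 = 259340 + 259816 = 519156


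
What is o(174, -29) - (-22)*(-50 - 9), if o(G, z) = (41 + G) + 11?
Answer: -1072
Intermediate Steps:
o(G, z) = 52 + G
o(174, -29) - (-22)*(-50 - 9) = (52 + 174) - (-22)*(-50 - 9) = 226 - (-22)*(-59) = 226 - 1*1298 = 226 - 1298 = -1072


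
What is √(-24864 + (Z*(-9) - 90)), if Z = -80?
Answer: I*√24234 ≈ 155.67*I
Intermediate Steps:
√(-24864 + (Z*(-9) - 90)) = √(-24864 + (-80*(-9) - 90)) = √(-24864 + (720 - 90)) = √(-24864 + 630) = √(-24234) = I*√24234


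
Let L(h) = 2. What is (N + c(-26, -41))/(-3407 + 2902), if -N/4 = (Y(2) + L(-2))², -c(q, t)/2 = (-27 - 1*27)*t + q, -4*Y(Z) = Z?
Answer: 877/101 ≈ 8.6832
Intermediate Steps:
Y(Z) = -Z/4
c(q, t) = -2*q + 108*t (c(q, t) = -2*((-27 - 1*27)*t + q) = -2*((-27 - 27)*t + q) = -2*(-54*t + q) = -2*(q - 54*t) = -2*q + 108*t)
N = -9 (N = -4*(-¼*2 + 2)² = -4*(-½ + 2)² = -4*(3/2)² = -4*9/4 = -9)
(N + c(-26, -41))/(-3407 + 2902) = (-9 + (-2*(-26) + 108*(-41)))/(-3407 + 2902) = (-9 + (52 - 4428))/(-505) = (-9 - 4376)*(-1/505) = -4385*(-1/505) = 877/101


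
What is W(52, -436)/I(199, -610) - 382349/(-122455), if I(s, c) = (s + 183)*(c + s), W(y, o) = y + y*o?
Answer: 10466581633/3204279985 ≈ 3.2664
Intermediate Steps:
W(y, o) = y + o*y
I(s, c) = (183 + s)*(c + s)
W(52, -436)/I(199, -610) - 382349/(-122455) = (52*(1 - 436))/(199² + 183*(-610) + 183*199 - 610*199) - 382349/(-122455) = (52*(-435))/(39601 - 111630 + 36417 - 121390) - 382349*(-1/122455) = -22620/(-157002) + 382349/122455 = -22620*(-1/157002) + 382349/122455 = 3770/26167 + 382349/122455 = 10466581633/3204279985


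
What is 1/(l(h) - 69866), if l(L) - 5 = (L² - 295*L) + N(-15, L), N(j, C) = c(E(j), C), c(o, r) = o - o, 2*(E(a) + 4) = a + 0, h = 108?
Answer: -1/90057 ≈ -1.1104e-5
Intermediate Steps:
E(a) = -4 + a/2 (E(a) = -4 + (a + 0)/2 = -4 + a/2)
c(o, r) = 0
N(j, C) = 0
l(L) = 5 + L² - 295*L (l(L) = 5 + ((L² - 295*L) + 0) = 5 + (L² - 295*L) = 5 + L² - 295*L)
1/(l(h) - 69866) = 1/((5 + 108² - 295*108) - 69866) = 1/((5 + 11664 - 31860) - 69866) = 1/(-20191 - 69866) = 1/(-90057) = -1/90057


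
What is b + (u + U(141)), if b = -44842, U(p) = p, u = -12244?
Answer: -56945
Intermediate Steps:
b + (u + U(141)) = -44842 + (-12244 + 141) = -44842 - 12103 = -56945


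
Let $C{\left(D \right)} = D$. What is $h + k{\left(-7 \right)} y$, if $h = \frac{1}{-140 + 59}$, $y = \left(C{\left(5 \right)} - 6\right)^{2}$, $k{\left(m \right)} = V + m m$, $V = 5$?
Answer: $\frac{4373}{81} \approx 53.988$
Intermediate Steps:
$k{\left(m \right)} = 5 + m^{2}$ ($k{\left(m \right)} = 5 + m m = 5 + m^{2}$)
$y = 1$ ($y = \left(5 - 6\right)^{2} = \left(-1\right)^{2} = 1$)
$h = - \frac{1}{81}$ ($h = \frac{1}{-81} = - \frac{1}{81} \approx -0.012346$)
$h + k{\left(-7 \right)} y = - \frac{1}{81} + \left(5 + \left(-7\right)^{2}\right) 1 = - \frac{1}{81} + \left(5 + 49\right) 1 = - \frac{1}{81} + 54 \cdot 1 = - \frac{1}{81} + 54 = \frac{4373}{81}$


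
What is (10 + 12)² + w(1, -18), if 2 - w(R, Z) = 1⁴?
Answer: 485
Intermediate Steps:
w(R, Z) = 1 (w(R, Z) = 2 - 1*1⁴ = 2 - 1*1 = 2 - 1 = 1)
(10 + 12)² + w(1, -18) = (10 + 12)² + 1 = 22² + 1 = 484 + 1 = 485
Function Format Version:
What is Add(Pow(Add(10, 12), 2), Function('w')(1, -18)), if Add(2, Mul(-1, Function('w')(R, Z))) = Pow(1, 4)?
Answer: 485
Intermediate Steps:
Function('w')(R, Z) = 1 (Function('w')(R, Z) = Add(2, Mul(-1, Pow(1, 4))) = Add(2, Mul(-1, 1)) = Add(2, -1) = 1)
Add(Pow(Add(10, 12), 2), Function('w')(1, -18)) = Add(Pow(Add(10, 12), 2), 1) = Add(Pow(22, 2), 1) = Add(484, 1) = 485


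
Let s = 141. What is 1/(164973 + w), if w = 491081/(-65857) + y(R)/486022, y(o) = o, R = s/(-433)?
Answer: 13859442719782/2286330497019794443 ≈ 6.0619e-6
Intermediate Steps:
R = -141/433 (R = 141/(-433) = 141*(-1/433) = -141/433 ≈ -0.32563)
w = -103346790801443/13859442719782 (w = 491081/(-65857) - 141/433/486022 = 491081*(-1/65857) - 141/433*1/486022 = -491081/65857 - 141/210447526 = -103346790801443/13859442719782 ≈ -7.4568)
1/(164973 + w) = 1/(164973 - 103346790801443/13859442719782) = 1/(2286330497019794443/13859442719782) = 13859442719782/2286330497019794443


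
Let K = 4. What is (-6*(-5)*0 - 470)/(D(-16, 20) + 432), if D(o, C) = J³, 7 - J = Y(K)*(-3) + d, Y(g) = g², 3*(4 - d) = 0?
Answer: -470/133083 ≈ -0.0035316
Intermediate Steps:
d = 4 (d = 4 - ⅓*0 = 4 + 0 = 4)
J = 51 (J = 7 - (4²*(-3) + 4) = 7 - (16*(-3) + 4) = 7 - (-48 + 4) = 7 - 1*(-44) = 7 + 44 = 51)
D(o, C) = 132651 (D(o, C) = 51³ = 132651)
(-6*(-5)*0 - 470)/(D(-16, 20) + 432) = (-6*(-5)*0 - 470)/(132651 + 432) = (30*0 - 470)/133083 = (0 - 470)*(1/133083) = -470*1/133083 = -470/133083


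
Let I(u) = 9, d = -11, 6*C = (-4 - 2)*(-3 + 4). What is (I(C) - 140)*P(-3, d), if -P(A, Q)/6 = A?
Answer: -2358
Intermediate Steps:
C = -1 (C = ((-4 - 2)*(-3 + 4))/6 = (-6*1)/6 = (⅙)*(-6) = -1)
P(A, Q) = -6*A
(I(C) - 140)*P(-3, d) = (9 - 140)*(-6*(-3)) = -131*18 = -2358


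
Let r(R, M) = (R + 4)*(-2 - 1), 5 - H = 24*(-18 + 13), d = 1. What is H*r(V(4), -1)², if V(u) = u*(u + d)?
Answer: 648000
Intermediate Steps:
V(u) = u*(1 + u) (V(u) = u*(u + 1) = u*(1 + u))
H = 125 (H = 5 - 24*(-18 + 13) = 5 - 24*(-5) = 5 - 1*(-120) = 5 + 120 = 125)
r(R, M) = -12 - 3*R (r(R, M) = (4 + R)*(-3) = -12 - 3*R)
H*r(V(4), -1)² = 125*(-12 - 12*(1 + 4))² = 125*(-12 - 12*5)² = 125*(-12 - 3*20)² = 125*(-12 - 60)² = 125*(-72)² = 125*5184 = 648000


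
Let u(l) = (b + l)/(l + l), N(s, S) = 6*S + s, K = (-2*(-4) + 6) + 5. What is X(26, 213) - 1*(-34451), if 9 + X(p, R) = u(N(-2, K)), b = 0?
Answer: 68885/2 ≈ 34443.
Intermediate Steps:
K = 19 (K = (8 + 6) + 5 = 14 + 5 = 19)
N(s, S) = s + 6*S
u(l) = ½ (u(l) = (0 + l)/(l + l) = l/((2*l)) = l*(1/(2*l)) = ½)
X(p, R) = -17/2 (X(p, R) = -9 + ½ = -17/2)
X(26, 213) - 1*(-34451) = -17/2 - 1*(-34451) = -17/2 + 34451 = 68885/2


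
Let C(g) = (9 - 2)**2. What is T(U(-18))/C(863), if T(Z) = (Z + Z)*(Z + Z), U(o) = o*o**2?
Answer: 136048896/49 ≈ 2.7765e+6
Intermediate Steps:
C(g) = 49 (C(g) = 7**2 = 49)
U(o) = o**3
T(Z) = 4*Z**2 (T(Z) = (2*Z)*(2*Z) = 4*Z**2)
T(U(-18))/C(863) = (4*((-18)**3)**2)/49 = (4*(-5832)**2)*(1/49) = (4*34012224)*(1/49) = 136048896*(1/49) = 136048896/49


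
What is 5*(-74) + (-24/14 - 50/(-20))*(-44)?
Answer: -2832/7 ≈ -404.57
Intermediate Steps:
5*(-74) + (-24/14 - 50/(-20))*(-44) = -370 + (-24*1/14 - 50*(-1/20))*(-44) = -370 + (-12/7 + 5/2)*(-44) = -370 + (11/14)*(-44) = -370 - 242/7 = -2832/7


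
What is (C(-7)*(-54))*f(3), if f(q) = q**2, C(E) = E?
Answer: 3402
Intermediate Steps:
(C(-7)*(-54))*f(3) = -7*(-54)*3**2 = 378*9 = 3402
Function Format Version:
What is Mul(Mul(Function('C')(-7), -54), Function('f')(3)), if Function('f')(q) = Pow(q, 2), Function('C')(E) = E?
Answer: 3402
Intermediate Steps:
Mul(Mul(Function('C')(-7), -54), Function('f')(3)) = Mul(Mul(-7, -54), Pow(3, 2)) = Mul(378, 9) = 3402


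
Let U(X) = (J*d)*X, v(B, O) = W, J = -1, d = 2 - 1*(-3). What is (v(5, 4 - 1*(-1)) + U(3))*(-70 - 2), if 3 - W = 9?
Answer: 1512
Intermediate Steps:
d = 5 (d = 2 + 3 = 5)
W = -6 (W = 3 - 1*9 = 3 - 9 = -6)
v(B, O) = -6
U(X) = -5*X (U(X) = (-1*5)*X = -5*X)
(v(5, 4 - 1*(-1)) + U(3))*(-70 - 2) = (-6 - 5*3)*(-70 - 2) = (-6 - 15)*(-72) = -21*(-72) = 1512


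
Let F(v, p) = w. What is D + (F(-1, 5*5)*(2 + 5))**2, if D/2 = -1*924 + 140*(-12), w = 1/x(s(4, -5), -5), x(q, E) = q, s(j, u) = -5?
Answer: -130151/25 ≈ -5206.0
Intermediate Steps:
w = -1/5 (w = 1/(-5) = -1/5 ≈ -0.20000)
F(v, p) = -1/5
D = -5208 (D = 2*(-1*924 + 140*(-12)) = 2*(-924 - 1680) = 2*(-2604) = -5208)
D + (F(-1, 5*5)*(2 + 5))**2 = -5208 + (-(2 + 5)/5)**2 = -5208 + (-1/5*7)**2 = -5208 + (-7/5)**2 = -5208 + 49/25 = -130151/25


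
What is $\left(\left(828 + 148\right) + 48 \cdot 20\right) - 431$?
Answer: $1505$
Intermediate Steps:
$\left(\left(828 + 148\right) + 48 \cdot 20\right) - 431 = \left(976 + 960\right) - 431 = 1936 - 431 = 1505$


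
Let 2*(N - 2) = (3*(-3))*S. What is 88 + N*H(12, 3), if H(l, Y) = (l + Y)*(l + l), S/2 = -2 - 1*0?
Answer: 7288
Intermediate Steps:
S = -4 (S = 2*(-2 - 1*0) = 2*(-2 + 0) = 2*(-2) = -4)
H(l, Y) = 2*l*(Y + l) (H(l, Y) = (Y + l)*(2*l) = 2*l*(Y + l))
N = 20 (N = 2 + ((3*(-3))*(-4))/2 = 2 + (-9*(-4))/2 = 2 + (½)*36 = 2 + 18 = 20)
88 + N*H(12, 3) = 88 + 20*(2*12*(3 + 12)) = 88 + 20*(2*12*15) = 88 + 20*360 = 88 + 7200 = 7288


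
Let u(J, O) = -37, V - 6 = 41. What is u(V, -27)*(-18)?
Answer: 666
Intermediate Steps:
V = 47 (V = 6 + 41 = 47)
u(V, -27)*(-18) = -37*(-18) = 666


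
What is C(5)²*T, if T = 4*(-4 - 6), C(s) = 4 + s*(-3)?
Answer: -4840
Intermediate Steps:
C(s) = 4 - 3*s
T = -40 (T = 4*(-10) = -40)
C(5)²*T = (4 - 3*5)²*(-40) = (4 - 15)²*(-40) = (-11)²*(-40) = 121*(-40) = -4840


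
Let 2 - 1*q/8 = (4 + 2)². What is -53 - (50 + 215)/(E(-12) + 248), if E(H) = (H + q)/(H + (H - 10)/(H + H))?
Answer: -1964021/36392 ≈ -53.969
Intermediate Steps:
q = -272 (q = 16 - 8*(4 + 2)² = 16 - 8*6² = 16 - 8*36 = 16 - 288 = -272)
E(H) = (-272 + H)/(H + (-10 + H)/(2*H)) (E(H) = (H - 272)/(H + (H - 10)/(H + H)) = (-272 + H)/(H + (-10 + H)/((2*H))) = (-272 + H)/(H + (-10 + H)*(1/(2*H))) = (-272 + H)/(H + (-10 + H)/(2*H)))
-53 - (50 + 215)/(E(-12) + 248) = -53 - (50 + 215)/(2*(-12)*(-272 - 12)/(-10 - 12 + 2*(-12)²) + 248) = -53 - 265/(2*(-12)*(-284)/(-10 - 12 + 2*144) + 248) = -53 - 265/(2*(-12)*(-284)/(-10 - 12 + 288) + 248) = -53 - 265/(2*(-12)*(-284)/266 + 248) = -53 - 265/(2*(-12)*(1/266)*(-284) + 248) = -53 - 265/(3408/133 + 248) = -53 - 265/36392/133 = -53 - 265*133/36392 = -53 - 1*35245/36392 = -53 - 35245/36392 = -1964021/36392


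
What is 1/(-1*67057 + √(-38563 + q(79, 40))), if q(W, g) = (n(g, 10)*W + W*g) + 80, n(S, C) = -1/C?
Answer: -670570/44966765799 - I*√3533090/44966765799 ≈ -1.4913e-5 - 4.1801e-8*I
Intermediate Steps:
q(W, g) = 80 - W/10 + W*g (q(W, g) = ((-1/10)*W + W*g) + 80 = ((-1*⅒)*W + W*g) + 80 = (-W/10 + W*g) + 80 = 80 - W/10 + W*g)
1/(-1*67057 + √(-38563 + q(79, 40))) = 1/(-1*67057 + √(-38563 + (80 - ⅒*79 + 79*40))) = 1/(-67057 + √(-38563 + (80 - 79/10 + 3160))) = 1/(-67057 + √(-38563 + 32321/10)) = 1/(-67057 + √(-353309/10)) = 1/(-67057 + I*√3533090/10)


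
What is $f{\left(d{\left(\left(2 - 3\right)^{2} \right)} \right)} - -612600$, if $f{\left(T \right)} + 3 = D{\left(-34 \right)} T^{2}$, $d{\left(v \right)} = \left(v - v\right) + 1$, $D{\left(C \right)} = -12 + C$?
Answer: $612551$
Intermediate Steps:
$d{\left(v \right)} = 1$ ($d{\left(v \right)} = 0 + 1 = 1$)
$f{\left(T \right)} = -3 - 46 T^{2}$ ($f{\left(T \right)} = -3 + \left(-12 - 34\right) T^{2} = -3 - 46 T^{2}$)
$f{\left(d{\left(\left(2 - 3\right)^{2} \right)} \right)} - -612600 = \left(-3 - 46 \cdot 1^{2}\right) - -612600 = \left(-3 - 46\right) + 612600 = -49 + 612600 = 612551$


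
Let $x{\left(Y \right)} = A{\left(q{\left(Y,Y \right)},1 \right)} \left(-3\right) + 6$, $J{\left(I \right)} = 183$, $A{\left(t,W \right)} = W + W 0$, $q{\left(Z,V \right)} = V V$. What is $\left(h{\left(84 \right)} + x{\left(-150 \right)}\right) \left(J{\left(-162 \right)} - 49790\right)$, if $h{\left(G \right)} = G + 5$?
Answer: $-4563844$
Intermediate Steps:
$q{\left(Z,V \right)} = V^{2}$
$A{\left(t,W \right)} = W$ ($A{\left(t,W \right)} = W + 0 = W$)
$h{\left(G \right)} = 5 + G$
$x{\left(Y \right)} = 3$ ($x{\left(Y \right)} = 1 \left(-3\right) + 6 = -3 + 6 = 3$)
$\left(h{\left(84 \right)} + x{\left(-150 \right)}\right) \left(J{\left(-162 \right)} - 49790\right) = \left(\left(5 + 84\right) + 3\right) \left(183 - 49790\right) = \left(89 + 3\right) \left(-49607\right) = 92 \left(-49607\right) = -4563844$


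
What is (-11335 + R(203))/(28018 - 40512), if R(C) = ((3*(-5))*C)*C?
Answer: 314735/6247 ≈ 50.382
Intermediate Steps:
R(C) = -15*C² (R(C) = (-15*C)*C = -15*C²)
(-11335 + R(203))/(28018 - 40512) = (-11335 - 15*203²)/(28018 - 40512) = (-11335 - 15*41209)/(-12494) = (-11335 - 618135)*(-1/12494) = -629470*(-1/12494) = 314735/6247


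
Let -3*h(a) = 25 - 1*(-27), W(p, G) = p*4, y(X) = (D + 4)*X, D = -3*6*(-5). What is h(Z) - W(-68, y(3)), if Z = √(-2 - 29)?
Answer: 764/3 ≈ 254.67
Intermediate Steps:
D = 90 (D = -18*(-5) = 90)
Z = I*√31 (Z = √(-31) = I*√31 ≈ 5.5678*I)
y(X) = 94*X (y(X) = (90 + 4)*X = 94*X)
W(p, G) = 4*p
h(a) = -52/3 (h(a) = -(25 - 1*(-27))/3 = -(25 + 27)/3 = -⅓*52 = -52/3)
h(Z) - W(-68, y(3)) = -52/3 - 4*(-68) = -52/3 - 1*(-272) = -52/3 + 272 = 764/3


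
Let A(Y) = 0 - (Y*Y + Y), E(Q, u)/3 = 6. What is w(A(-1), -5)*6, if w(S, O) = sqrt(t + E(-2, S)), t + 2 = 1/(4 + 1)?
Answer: 54*sqrt(5)/5 ≈ 24.150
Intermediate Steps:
E(Q, u) = 18 (E(Q, u) = 3*6 = 18)
t = -9/5 (t = -2 + 1/(4 + 1) = -2 + 1/5 = -9/5 ≈ -1.8000)
A(Y) = -Y - Y**2 (A(Y) = 0 - (Y**2 + Y) = 0 - (Y + Y**2) = 0 + (-Y - Y**2) = -Y - Y**2)
w(S, O) = 9*sqrt(5)/5 (w(S, O) = sqrt(-9/5 + 18) = sqrt(81/5) = 9*sqrt(5)/5)
w(A(-1), -5)*6 = (9*sqrt(5)/5)*6 = 54*sqrt(5)/5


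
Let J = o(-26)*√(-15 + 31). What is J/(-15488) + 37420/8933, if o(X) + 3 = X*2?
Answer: 13216505/3144416 ≈ 4.2032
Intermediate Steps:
o(X) = -3 + 2*X (o(X) = -3 + X*2 = -3 + 2*X)
J = -220 (J = (-3 + 2*(-26))*√(-15 + 31) = (-3 - 52)*√16 = -55*4 = -220)
J/(-15488) + 37420/8933 = -220/(-15488) + 37420/8933 = -220*(-1/15488) + 37420*(1/8933) = 5/352 + 37420/8933 = 13216505/3144416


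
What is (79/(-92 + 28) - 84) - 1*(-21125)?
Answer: 1346545/64 ≈ 21040.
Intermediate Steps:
(79/(-92 + 28) - 84) - 1*(-21125) = (79/(-64) - 84) + 21125 = (-1/64*79 - 84) + 21125 = (-79/64 - 84) + 21125 = -5455/64 + 21125 = 1346545/64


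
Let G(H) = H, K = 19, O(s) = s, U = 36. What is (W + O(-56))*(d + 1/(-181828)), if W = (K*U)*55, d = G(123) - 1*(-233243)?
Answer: 398483354384377/45457 ≈ 8.7662e+9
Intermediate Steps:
d = 233366 (d = 123 - 1*(-233243) = 123 + 233243 = 233366)
W = 37620 (W = (19*36)*55 = 684*55 = 37620)
(W + O(-56))*(d + 1/(-181828)) = (37620 - 56)*(233366 + 1/(-181828)) = 37564*(233366 - 1/181828) = 37564*(42432473047/181828) = 398483354384377/45457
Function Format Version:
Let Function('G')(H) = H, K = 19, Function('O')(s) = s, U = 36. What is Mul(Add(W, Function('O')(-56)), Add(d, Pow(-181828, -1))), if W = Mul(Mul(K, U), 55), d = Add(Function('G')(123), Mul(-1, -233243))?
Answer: Rational(398483354384377, 45457) ≈ 8.7662e+9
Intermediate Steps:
d = 233366 (d = Add(123, Mul(-1, -233243)) = Add(123, 233243) = 233366)
W = 37620 (W = Mul(Mul(19, 36), 55) = Mul(684, 55) = 37620)
Mul(Add(W, Function('O')(-56)), Add(d, Pow(-181828, -1))) = Mul(Add(37620, -56), Add(233366, Pow(-181828, -1))) = Mul(37564, Add(233366, Rational(-1, 181828))) = Mul(37564, Rational(42432473047, 181828)) = Rational(398483354384377, 45457)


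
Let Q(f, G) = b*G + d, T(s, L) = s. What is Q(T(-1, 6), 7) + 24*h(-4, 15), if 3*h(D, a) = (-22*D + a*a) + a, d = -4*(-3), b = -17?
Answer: 2517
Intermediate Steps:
d = 12
h(D, a) = -22*D/3 + a/3 + a²/3 (h(D, a) = ((-22*D + a*a) + a)/3 = ((-22*D + a²) + a)/3 = ((a² - 22*D) + a)/3 = (a + a² - 22*D)/3 = -22*D/3 + a/3 + a²/3)
Q(f, G) = 12 - 17*G (Q(f, G) = -17*G + 12 = 12 - 17*G)
Q(T(-1, 6), 7) + 24*h(-4, 15) = (12 - 17*7) + 24*(-22/3*(-4) + (⅓)*15 + (⅓)*15²) = (12 - 119) + 24*(88/3 + 5 + (⅓)*225) = -107 + 24*(88/3 + 5 + 75) = -107 + 24*(328/3) = -107 + 2624 = 2517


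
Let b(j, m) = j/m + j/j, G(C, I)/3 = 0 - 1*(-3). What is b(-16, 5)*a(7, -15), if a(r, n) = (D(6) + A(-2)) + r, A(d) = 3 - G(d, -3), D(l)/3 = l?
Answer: -209/5 ≈ -41.800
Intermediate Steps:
G(C, I) = 9 (G(C, I) = 3*(0 - 1*(-3)) = 3*(0 + 3) = 3*3 = 9)
D(l) = 3*l
b(j, m) = 1 + j/m (b(j, m) = j/m + 1 = 1 + j/m)
A(d) = -6 (A(d) = 3 - 1*9 = 3 - 9 = -6)
a(r, n) = 12 + r (a(r, n) = (3*6 - 6) + r = (18 - 6) + r = 12 + r)
b(-16, 5)*a(7, -15) = ((-16 + 5)/5)*(12 + 7) = ((⅕)*(-11))*19 = -11/5*19 = -209/5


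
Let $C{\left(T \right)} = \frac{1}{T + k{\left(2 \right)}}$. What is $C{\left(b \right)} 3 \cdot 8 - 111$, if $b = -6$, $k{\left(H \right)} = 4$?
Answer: $-123$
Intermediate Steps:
$C{\left(T \right)} = \frac{1}{4 + T}$ ($C{\left(T \right)} = \frac{1}{T + 4} = \frac{1}{4 + T}$)
$C{\left(b \right)} 3 \cdot 8 - 111 = \frac{3 \cdot 8}{4 - 6} - 111 = \frac{1}{-2} \cdot 24 - 111 = \left(- \frac{1}{2}\right) 24 - 111 = -12 - 111 = -123$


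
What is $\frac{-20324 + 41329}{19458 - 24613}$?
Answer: $- \frac{4201}{1031} \approx -4.0747$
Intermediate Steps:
$\frac{-20324 + 41329}{19458 - 24613} = \frac{21005}{-5155} = 21005 \left(- \frac{1}{5155}\right) = - \frac{4201}{1031}$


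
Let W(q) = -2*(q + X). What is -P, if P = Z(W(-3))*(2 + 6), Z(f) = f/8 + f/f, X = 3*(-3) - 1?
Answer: -34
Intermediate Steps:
X = -10 (X = -9 - 1 = -10)
W(q) = 20 - 2*q (W(q) = -2*(q - 10) = -2*(-10 + q) = 20 - 2*q)
Z(f) = 1 + f/8 (Z(f) = f*(1/8) + 1 = f/8 + 1 = 1 + f/8)
P = 34 (P = (1 + (20 - 2*(-3))/8)*(2 + 6) = (1 + (20 + 6)/8)*8 = (1 + (1/8)*26)*8 = (1 + 13/4)*8 = (17/4)*8 = 34)
-P = -1*34 = -34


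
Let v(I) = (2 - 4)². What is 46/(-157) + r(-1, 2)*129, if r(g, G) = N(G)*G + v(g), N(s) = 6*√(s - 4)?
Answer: 80966/157 + 1548*I*√2 ≈ 515.71 + 2189.2*I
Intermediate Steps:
N(s) = 6*√(-4 + s)
v(I) = 4 (v(I) = (-2)² = 4)
r(g, G) = 4 + 6*G*√(-4 + G) (r(g, G) = (6*√(-4 + G))*G + 4 = 6*G*√(-4 + G) + 4 = 4 + 6*G*√(-4 + G))
46/(-157) + r(-1, 2)*129 = 46/(-157) + (4 + 6*2*√(-4 + 2))*129 = 46*(-1/157) + (4 + 6*2*√(-2))*129 = -46/157 + (4 + 6*2*(I*√2))*129 = -46/157 + (4 + 12*I*√2)*129 = -46/157 + (516 + 1548*I*√2) = 80966/157 + 1548*I*√2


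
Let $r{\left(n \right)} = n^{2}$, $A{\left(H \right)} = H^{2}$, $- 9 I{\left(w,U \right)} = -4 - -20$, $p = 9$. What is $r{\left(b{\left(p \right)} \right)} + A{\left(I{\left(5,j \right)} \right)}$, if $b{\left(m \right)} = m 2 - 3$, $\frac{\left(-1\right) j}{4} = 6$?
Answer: $\frac{18481}{81} \approx 228.16$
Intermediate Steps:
$j = -24$ ($j = \left(-4\right) 6 = -24$)
$I{\left(w,U \right)} = - \frac{16}{9}$ ($I{\left(w,U \right)} = - \frac{-4 - -20}{9} = - \frac{-4 + 20}{9} = \left(- \frac{1}{9}\right) 16 = - \frac{16}{9}$)
$b{\left(m \right)} = -3 + 2 m$ ($b{\left(m \right)} = 2 m - 3 = -3 + 2 m$)
$r{\left(b{\left(p \right)} \right)} + A{\left(I{\left(5,j \right)} \right)} = \left(-3 + 2 \cdot 9\right)^{2} + \left(- \frac{16}{9}\right)^{2} = \left(-3 + 18\right)^{2} + \frac{256}{81} = 15^{2} + \frac{256}{81} = 225 + \frac{256}{81} = \frac{18481}{81}$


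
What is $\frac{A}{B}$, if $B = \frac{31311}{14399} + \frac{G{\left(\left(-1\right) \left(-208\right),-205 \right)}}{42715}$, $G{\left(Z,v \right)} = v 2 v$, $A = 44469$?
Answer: $\frac{781451558019}{72791009} \approx 10736.0$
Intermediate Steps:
$G{\left(Z,v \right)} = 2 v^{2}$ ($G{\left(Z,v \right)} = 2 v v = 2 v^{2}$)
$B = \frac{72791009}{17572951}$ ($B = \frac{31311}{14399} + \frac{2 \left(-205\right)^{2}}{42715} = 31311 \cdot \frac{1}{14399} + 2 \cdot 42025 \cdot \frac{1}{42715} = \frac{4473}{2057} + 84050 \cdot \frac{1}{42715} = \frac{4473}{2057} + \frac{16810}{8543} = \frac{72791009}{17572951} \approx 4.1422$)
$\frac{A}{B} = \frac{44469}{\frac{72791009}{17572951}} = 44469 \cdot \frac{17572951}{72791009} = \frac{781451558019}{72791009}$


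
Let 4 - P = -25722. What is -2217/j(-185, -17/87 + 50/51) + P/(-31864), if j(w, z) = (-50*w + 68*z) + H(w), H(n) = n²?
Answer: -17261576825/20111330036 ≈ -0.85830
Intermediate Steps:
P = 25726 (P = 4 - 1*(-25722) = 4 + 25722 = 25726)
j(w, z) = w² - 50*w + 68*z (j(w, z) = (-50*w + 68*z) + w² = w² - 50*w + 68*z)
-2217/j(-185, -17/87 + 50/51) + P/(-31864) = -2217/((-185)² - 50*(-185) + 68*(-17/87 + 50/51)) + 25726/(-31864) = -2217/(34225 + 9250 + 68*(-17*1/87 + 50*(1/51))) + 25726*(-1/31864) = -2217/(34225 + 9250 + 68*(-17/87 + 50/51)) - 12863/15932 = -2217/(34225 + 9250 + 68*(387/493)) - 12863/15932 = -2217/(34225 + 9250 + 1548/29) - 12863/15932 = -2217/1262323/29 - 12863/15932 = -2217*29/1262323 - 12863/15932 = -64293/1262323 - 12863/15932 = -17261576825/20111330036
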